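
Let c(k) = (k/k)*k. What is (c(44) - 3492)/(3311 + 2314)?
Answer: -3448/5625 ≈ -0.61298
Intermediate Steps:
c(k) = k (c(k) = 1*k = k)
(c(44) - 3492)/(3311 + 2314) = (44 - 3492)/(3311 + 2314) = -3448/5625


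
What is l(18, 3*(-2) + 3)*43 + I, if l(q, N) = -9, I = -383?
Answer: -770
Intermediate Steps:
l(18, 3*(-2) + 3)*43 + I = -9*43 - 383 = -387 - 383 = -770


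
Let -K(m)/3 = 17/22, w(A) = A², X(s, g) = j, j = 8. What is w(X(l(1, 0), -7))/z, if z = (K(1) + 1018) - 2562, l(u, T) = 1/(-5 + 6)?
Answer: -1408/34019 ≈ -0.041389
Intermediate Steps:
l(u, T) = 1 (l(u, T) = 1/1 = 1)
X(s, g) = 8
K(m) = -51/22
z = -34019/22 (z = (-51/22 + 1018) - 2562 = 22345/22 - 2562 = -34019/22 ≈ -1546.3)
w(X(l(1, 0), -7))/z = 8²/(-34019/22) = 64*(-22/34019) = -1408/34019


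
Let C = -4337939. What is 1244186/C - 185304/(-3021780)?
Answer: -246318243552/1092358109285 ≈ -0.22549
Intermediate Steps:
1244186/C - 185304/(-3021780) = 1244186/(-4337939) - 185304/(-3021780) = 1244186*(-1/4337939) - 185304*(-1/3021780) = -1244186/4337939 + 15442/251815 = -246318243552/1092358109285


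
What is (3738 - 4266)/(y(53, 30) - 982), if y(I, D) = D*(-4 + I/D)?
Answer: 528/1049 ≈ 0.50334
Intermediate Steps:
(3738 - 4266)/(y(53, 30) - 982) = (3738 - 4266)/((53 - 4*30) - 982) = -528/((53 - 120) - 982) = -528/(-67 - 982) = -528/(-1049) = -528*(-1/1049) = 528/1049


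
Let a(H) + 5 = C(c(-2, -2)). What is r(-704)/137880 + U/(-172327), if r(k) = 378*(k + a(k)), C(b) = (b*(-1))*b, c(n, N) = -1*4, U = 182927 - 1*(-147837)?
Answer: -1031466163/264004964 ≈ -3.9070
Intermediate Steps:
U = 330764 (U = 182927 + 147837 = 330764)
c(n, N) = -4
C(b) = -b² (C(b) = (-b)*b = -b²)
a(H) = -21 (a(H) = -5 - 1*(-4)² = -5 - 1*16 = -5 - 16 = -21)
r(k) = -7938 + 378*k (r(k) = 378*(k - 21) = 378*(-21 + k) = -7938 + 378*k)
r(-704)/137880 + U/(-172327) = (-7938 + 378*(-704))/137880 + 330764/(-172327) = (-7938 - 266112)*(1/137880) + 330764*(-1/172327) = -274050*1/137880 - 330764/172327 = -3045/1532 - 330764/172327 = -1031466163/264004964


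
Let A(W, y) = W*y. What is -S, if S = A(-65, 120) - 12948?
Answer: 20748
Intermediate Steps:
S = -20748 (S = -65*120 - 12948 = -7800 - 12948 = -20748)
-S = -1*(-20748) = 20748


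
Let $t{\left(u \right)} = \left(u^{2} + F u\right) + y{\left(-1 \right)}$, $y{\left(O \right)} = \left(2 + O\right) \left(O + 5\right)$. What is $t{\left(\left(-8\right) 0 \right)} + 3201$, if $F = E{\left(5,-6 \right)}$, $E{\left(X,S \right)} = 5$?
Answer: $3205$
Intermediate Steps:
$y{\left(O \right)} = \left(2 + O\right) \left(5 + O\right)$
$F = 5$
$t{\left(u \right)} = 4 + u^{2} + 5 u$ ($t{\left(u \right)} = \left(u^{2} + 5 u\right) + \left(10 + \left(-1\right)^{2} + 7 \left(-1\right)\right) = \left(u^{2} + 5 u\right) + \left(10 + 1 - 7\right) = \left(u^{2} + 5 u\right) + 4 = 4 + u^{2} + 5 u$)
$t{\left(\left(-8\right) 0 \right)} + 3201 = \left(4 + \left(\left(-8\right) 0\right)^{2} + 5 \left(\left(-8\right) 0\right)\right) + 3201 = \left(4 + 0^{2} + 5 \cdot 0\right) + 3201 = \left(4 + 0 + 0\right) + 3201 = 4 + 3201 = 3205$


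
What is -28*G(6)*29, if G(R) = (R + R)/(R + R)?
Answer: -812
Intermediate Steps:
G(R) = 1 (G(R) = (2*R)/((2*R)) = (2*R)*(1/(2*R)) = 1)
-28*G(6)*29 = -28*1*29 = -28*29 = -812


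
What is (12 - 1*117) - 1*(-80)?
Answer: -25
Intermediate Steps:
(12 - 1*117) - 1*(-80) = (12 - 117) + 80 = -105 + 80 = -25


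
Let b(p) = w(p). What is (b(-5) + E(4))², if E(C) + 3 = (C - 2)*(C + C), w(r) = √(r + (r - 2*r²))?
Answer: 109 + 52*I*√15 ≈ 109.0 + 201.4*I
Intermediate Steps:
w(r) = √(-2*r² + 2*r)
b(p) = √2*√(p*(1 - p))
E(C) = -3 + 2*C*(-2 + C) (E(C) = -3 + (C - 2)*(C + C) = -3 + (-2 + C)*(2*C) = -3 + 2*C*(-2 + C))
(b(-5) + E(4))² = (√2*√(-5*(1 - 1*(-5))) + (-3 - 4*4 + 2*4²))² = (√2*√(-5*(1 + 5)) + (-3 - 16 + 2*16))² = (√2*√(-5*6) + (-3 - 16 + 32))² = (√2*√(-30) + 13)² = (√2*(I*√30) + 13)² = (2*I*√15 + 13)² = (13 + 2*I*√15)²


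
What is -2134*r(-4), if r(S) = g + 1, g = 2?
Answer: -6402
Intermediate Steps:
r(S) = 3 (r(S) = 2 + 1 = 3)
-2134*r(-4) = -2134*3 = -6402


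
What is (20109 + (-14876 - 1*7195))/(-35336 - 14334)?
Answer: 981/24835 ≈ 0.039501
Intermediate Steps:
(20109 + (-14876 - 1*7195))/(-35336 - 14334) = (20109 + (-14876 - 7195))/(-49670) = (20109 - 22071)*(-1/49670) = -1962*(-1/49670) = 981/24835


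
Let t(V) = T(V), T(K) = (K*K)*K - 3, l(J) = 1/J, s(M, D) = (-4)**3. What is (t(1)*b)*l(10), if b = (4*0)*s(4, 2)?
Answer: 0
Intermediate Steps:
s(M, D) = -64
b = 0 (b = (4*0)*(-64) = 0*(-64) = 0)
T(K) = -3 + K**3 (T(K) = K**2*K - 3 = K**3 - 3 = -3 + K**3)
t(V) = -3 + V**3
(t(1)*b)*l(10) = ((-3 + 1**3)*0)/10 = ((-3 + 1)*0)*(1/10) = -2*0*(1/10) = 0*(1/10) = 0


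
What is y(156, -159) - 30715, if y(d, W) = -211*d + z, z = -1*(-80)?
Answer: -63551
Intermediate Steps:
z = 80
y(d, W) = 80 - 211*d (y(d, W) = -211*d + 80 = 80 - 211*d)
y(156, -159) - 30715 = (80 - 211*156) - 30715 = (80 - 32916) - 30715 = -32836 - 30715 = -63551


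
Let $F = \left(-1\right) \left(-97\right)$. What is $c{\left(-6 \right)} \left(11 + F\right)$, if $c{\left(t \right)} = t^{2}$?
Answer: $3888$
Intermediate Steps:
$F = 97$
$c{\left(-6 \right)} \left(11 + F\right) = \left(-6\right)^{2} \left(11 + 97\right) = 36 \cdot 108 = 3888$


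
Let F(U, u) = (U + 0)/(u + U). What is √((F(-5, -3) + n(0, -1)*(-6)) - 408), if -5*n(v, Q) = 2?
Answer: I*√161990/20 ≈ 20.124*I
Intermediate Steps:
F(U, u) = U/(U + u)
n(v, Q) = -⅖ (n(v, Q) = -⅕*2 = -⅖)
√((F(-5, -3) + n(0, -1)*(-6)) - 408) = √((-5/(-5 - 3) - ⅖*(-6)) - 408) = √((-5/(-8) + 12/5) - 408) = √((-5*(-⅛) + 12/5) - 408) = √((5/8 + 12/5) - 408) = √(121/40 - 408) = √(-16199/40) = I*√161990/20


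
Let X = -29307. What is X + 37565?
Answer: 8258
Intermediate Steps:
X + 37565 = -29307 + 37565 = 8258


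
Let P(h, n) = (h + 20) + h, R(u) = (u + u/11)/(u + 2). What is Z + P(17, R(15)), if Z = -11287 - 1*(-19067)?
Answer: 7834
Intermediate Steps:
R(u) = 12*u/(11*(2 + u)) (R(u) = (u + u*(1/11))/(2 + u) = (u + u/11)/(2 + u) = (12*u/11)/(2 + u) = 12*u/(11*(2 + u)))
P(h, n) = 20 + 2*h (P(h, n) = (20 + h) + h = 20 + 2*h)
Z = 7780 (Z = -11287 + 19067 = 7780)
Z + P(17, R(15)) = 7780 + (20 + 2*17) = 7780 + (20 + 34) = 7780 + 54 = 7834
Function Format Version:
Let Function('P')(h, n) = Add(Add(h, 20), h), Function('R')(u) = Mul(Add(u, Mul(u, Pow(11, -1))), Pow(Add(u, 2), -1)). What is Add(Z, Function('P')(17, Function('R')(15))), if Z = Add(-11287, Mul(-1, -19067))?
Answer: 7834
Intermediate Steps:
Function('R')(u) = Mul(Rational(12, 11), u, Pow(Add(2, u), -1)) (Function('R')(u) = Mul(Add(u, Mul(u, Rational(1, 11))), Pow(Add(2, u), -1)) = Mul(Add(u, Mul(Rational(1, 11), u)), Pow(Add(2, u), -1)) = Mul(Mul(Rational(12, 11), u), Pow(Add(2, u), -1)) = Mul(Rational(12, 11), u, Pow(Add(2, u), -1)))
Function('P')(h, n) = Add(20, Mul(2, h)) (Function('P')(h, n) = Add(Add(20, h), h) = Add(20, Mul(2, h)))
Z = 7780 (Z = Add(-11287, 19067) = 7780)
Add(Z, Function('P')(17, Function('R')(15))) = Add(7780, Add(20, Mul(2, 17))) = Add(7780, Add(20, 34)) = Add(7780, 54) = 7834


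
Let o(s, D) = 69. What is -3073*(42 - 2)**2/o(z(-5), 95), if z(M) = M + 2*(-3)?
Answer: -4916800/69 ≈ -71258.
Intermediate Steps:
z(M) = -6 + M (z(M) = M - 6 = -6 + M)
-3073*(42 - 2)**2/o(z(-5), 95) = -3073*(42 - 2)**2/69 = -3073/(69/(40**2)) = -3073/(69/1600) = -3073/(69*(1/1600)) = -3073/69/1600 = -3073*1600/69 = -4916800/69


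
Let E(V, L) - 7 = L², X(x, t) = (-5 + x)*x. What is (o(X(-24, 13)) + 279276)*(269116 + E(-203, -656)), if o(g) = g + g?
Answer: 196315758612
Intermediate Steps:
X(x, t) = x*(-5 + x)
o(g) = 2*g
E(V, L) = 7 + L²
(o(X(-24, 13)) + 279276)*(269116 + E(-203, -656)) = (2*(-24*(-5 - 24)) + 279276)*(269116 + (7 + (-656)²)) = (2*(-24*(-29)) + 279276)*(269116 + (7 + 430336)) = (2*696 + 279276)*(269116 + 430343) = (1392 + 279276)*699459 = 280668*699459 = 196315758612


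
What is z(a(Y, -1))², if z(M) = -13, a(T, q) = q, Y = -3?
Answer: 169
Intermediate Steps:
z(a(Y, -1))² = (-13)² = 169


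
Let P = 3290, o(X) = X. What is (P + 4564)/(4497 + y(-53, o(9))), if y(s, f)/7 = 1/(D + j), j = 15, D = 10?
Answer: 98175/56216 ≈ 1.7464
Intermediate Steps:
y(s, f) = 7/25 (y(s, f) = 7/(10 + 15) = 7/25)
(P + 4564)/(4497 + y(-53, o(9))) = (3290 + 4564)/(4497 + 7/25) = 7854/(112432/25) = 7854*(25/112432) = 98175/56216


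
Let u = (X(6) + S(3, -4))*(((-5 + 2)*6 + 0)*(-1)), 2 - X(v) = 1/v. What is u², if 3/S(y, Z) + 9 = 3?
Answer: 576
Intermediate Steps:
S(y, Z) = -½ (S(y, Z) = 3/(-9 + 3) = 3/(-6) = 3*(-⅙) = -½)
X(v) = 2 - 1/v
u = 24 (u = ((2 - 1/6) - ½)*(((-5 + 2)*6 + 0)*(-1)) = ((2 - 1*⅙) - ½)*((-3*6 + 0)*(-1)) = ((2 - ⅙) - ½)*((-18 + 0)*(-1)) = (11/6 - ½)*(-18*(-1)) = (4/3)*18 = 24)
u² = 24² = 576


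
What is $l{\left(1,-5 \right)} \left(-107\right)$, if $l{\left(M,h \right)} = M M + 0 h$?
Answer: $-107$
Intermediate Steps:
$l{\left(M,h \right)} = M^{2}$ ($l{\left(M,h \right)} = M^{2} + 0 = M^{2}$)
$l{\left(1,-5 \right)} \left(-107\right) = 1^{2} \left(-107\right) = 1 \left(-107\right) = -107$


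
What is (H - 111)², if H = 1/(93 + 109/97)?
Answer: 1026843768889/83356900 ≈ 12319.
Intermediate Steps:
H = 97/9130 (H = 1/(93 + 109*(1/97)) = 1/(93 + 109/97) = 1/(9130/97) = 97/9130 ≈ 0.010624)
(H - 111)² = (97/9130 - 111)² = (-1013333/9130)² = 1026843768889/83356900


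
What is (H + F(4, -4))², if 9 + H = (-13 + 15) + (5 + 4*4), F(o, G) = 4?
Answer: 324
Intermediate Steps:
H = 14 (H = -9 + ((-13 + 15) + (5 + 4*4)) = -9 + (2 + (5 + 16)) = -9 + (2 + 21) = -9 + 23 = 14)
(H + F(4, -4))² = (14 + 4)² = 18² = 324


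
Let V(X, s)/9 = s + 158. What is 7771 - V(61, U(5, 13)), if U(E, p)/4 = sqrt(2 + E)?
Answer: 6349 - 36*sqrt(7) ≈ 6253.8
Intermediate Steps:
U(E, p) = 4*sqrt(2 + E)
V(X, s) = 1422 + 9*s (V(X, s) = 9*(s + 158) = 9*(158 + s) = 1422 + 9*s)
7771 - V(61, U(5, 13)) = 7771 - (1422 + 9*(4*sqrt(2 + 5))) = 7771 - (1422 + 9*(4*sqrt(7))) = 7771 - (1422 + 36*sqrt(7)) = 7771 + (-1422 - 36*sqrt(7)) = 6349 - 36*sqrt(7)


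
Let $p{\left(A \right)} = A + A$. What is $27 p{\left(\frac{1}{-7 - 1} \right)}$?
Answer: $- \frac{27}{4} \approx -6.75$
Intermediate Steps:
$p{\left(A \right)} = 2 A$
$27 p{\left(\frac{1}{-7 - 1} \right)} = 27 \frac{2}{-7 - 1} = 27 \frac{2}{-8} = 27 \cdot 2 \left(- \frac{1}{8}\right) = 27 \left(- \frac{1}{4}\right) = - \frac{27}{4}$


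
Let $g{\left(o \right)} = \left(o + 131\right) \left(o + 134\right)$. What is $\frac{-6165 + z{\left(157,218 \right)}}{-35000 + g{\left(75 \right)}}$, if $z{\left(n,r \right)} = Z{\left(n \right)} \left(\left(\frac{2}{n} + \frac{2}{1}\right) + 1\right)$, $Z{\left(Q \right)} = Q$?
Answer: $- \frac{2846}{4027} \approx -0.70673$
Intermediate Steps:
$g{\left(o \right)} = \left(131 + o\right) \left(134 + o\right)$
$z{\left(n,r \right)} = n \left(3 + \frac{2}{n}\right)$ ($z{\left(n,r \right)} = n \left(\left(\frac{2}{n} + \frac{2}{1}\right) + 1\right) = n \left(\left(\frac{2}{n} + 2 \cdot 1\right) + 1\right) = n \left(\left(\frac{2}{n} + 2\right) + 1\right) = n \left(\left(2 + \frac{2}{n}\right) + 1\right) = n \left(3 + \frac{2}{n}\right)$)
$\frac{-6165 + z{\left(157,218 \right)}}{-35000 + g{\left(75 \right)}} = \frac{-6165 + \left(2 + 3 \cdot 157\right)}{-35000 + \left(17554 + 75^{2} + 265 \cdot 75\right)} = \frac{-6165 + \left(2 + 471\right)}{-35000 + \left(17554 + 5625 + 19875\right)} = \frac{-6165 + 473}{-35000 + 43054} = - \frac{5692}{8054} = \left(-5692\right) \frac{1}{8054} = - \frac{2846}{4027}$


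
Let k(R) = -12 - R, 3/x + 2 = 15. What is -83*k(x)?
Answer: 13197/13 ≈ 1015.2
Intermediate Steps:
x = 3/13 (x = 3/(-2 + 15) = 3/13 ≈ 0.23077)
-83*k(x) = -83*(-12 - 1*3/13) = -83*(-12 - 3/13) = -83*(-159/13) = 13197/13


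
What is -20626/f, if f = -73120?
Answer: 10313/36560 ≈ 0.28208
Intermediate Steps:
-20626/f = -20626/(-73120) = -20626*(-1/73120) = 10313/36560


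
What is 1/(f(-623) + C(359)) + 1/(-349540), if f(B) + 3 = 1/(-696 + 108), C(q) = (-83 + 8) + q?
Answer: 205364293/57753445580 ≈ 0.0035559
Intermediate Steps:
C(q) = -75 + q
f(B) = -1765/588 (f(B) = -3 + 1/(-696 + 108) = -3 + 1/(-588) = -3 - 1/588 = -1765/588)
1/(f(-623) + C(359)) + 1/(-349540) = 1/(-1765/588 + (-75 + 359)) + 1/(-349540) = 1/(-1765/588 + 284) - 1/349540 = 1/(165227/588) - 1/349540 = 588/165227 - 1/349540 = 205364293/57753445580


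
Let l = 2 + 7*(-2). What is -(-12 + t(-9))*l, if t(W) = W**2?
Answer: 828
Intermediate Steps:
l = -12 (l = 2 - 14 = -12)
-(-12 + t(-9))*l = -(-12 + (-9)**2)*(-12) = -(-12 + 81)*(-12) = -69*(-12) = -1*(-828) = 828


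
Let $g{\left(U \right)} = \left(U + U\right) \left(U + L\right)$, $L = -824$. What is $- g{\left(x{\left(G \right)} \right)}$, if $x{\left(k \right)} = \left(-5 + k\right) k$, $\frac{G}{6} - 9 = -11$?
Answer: $252960$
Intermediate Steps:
$G = -12$ ($G = 54 + 6 \left(-11\right) = 54 - 66 = -12$)
$x{\left(k \right)} = k \left(-5 + k\right)$
$g{\left(U \right)} = 2 U \left(-824 + U\right)$ ($g{\left(U \right)} = \left(U + U\right) \left(U - 824\right) = 2 U \left(-824 + U\right)$)
$- g{\left(x{\left(G \right)} \right)} = - 2 \left(- 12 \left(-5 - 12\right)\right) \left(-824 - 12 \left(-5 - 12\right)\right) = - 2 \left(\left(-12\right) \left(-17\right)\right) \left(-824 - -204\right) = - 2 \cdot 204 \left(-824 + 204\right) = - 2 \cdot 204 \left(-620\right) = \left(-1\right) \left(-252960\right) = 252960$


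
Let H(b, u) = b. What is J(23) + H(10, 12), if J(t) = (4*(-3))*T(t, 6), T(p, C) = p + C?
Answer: -338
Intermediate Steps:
T(p, C) = C + p
J(t) = -72 - 12*t (J(t) = (4*(-3))*(6 + t) = -12*(6 + t) = -72 - 12*t)
J(23) + H(10, 12) = (-72 - 12*23) + 10 = (-72 - 276) + 10 = -348 + 10 = -338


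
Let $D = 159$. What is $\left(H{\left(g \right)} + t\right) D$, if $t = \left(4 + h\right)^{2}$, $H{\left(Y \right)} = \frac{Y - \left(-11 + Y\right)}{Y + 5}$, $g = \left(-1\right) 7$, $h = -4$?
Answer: $- \frac{1749}{2} \approx -874.5$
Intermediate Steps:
$g = -7$
$H{\left(Y \right)} = \frac{11}{5 + Y}$
$t = 0$ ($t = \left(4 - 4\right)^{2} = 0^{2} = 0$)
$\left(H{\left(g \right)} + t\right) D = \left(\frac{11}{5 - 7} + 0\right) 159 = \left(\frac{11}{-2} + 0\right) 159 = \left(11 \left(- \frac{1}{2}\right) + 0\right) 159 = \left(- \frac{11}{2} + 0\right) 159 = \left(- \frac{11}{2}\right) 159 = - \frac{1749}{2}$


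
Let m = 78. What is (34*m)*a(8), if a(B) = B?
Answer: 21216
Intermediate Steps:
(34*m)*a(8) = (34*78)*8 = 2652*8 = 21216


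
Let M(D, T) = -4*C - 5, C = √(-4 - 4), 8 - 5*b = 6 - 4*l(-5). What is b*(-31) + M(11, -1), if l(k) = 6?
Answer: -831/5 - 8*I*√2 ≈ -166.2 - 11.314*I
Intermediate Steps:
b = 26/5 (b = 8/5 - (6 - 4*6)/5 = 8/5 - (6 - 24)/5 = 8/5 - ⅕*(-18) = 8/5 + 18/5 = 26/5 ≈ 5.2000)
C = 2*I*√2 (C = √(-8) = 2*I*√2 ≈ 2.8284*I)
M(D, T) = -5 - 8*I*√2 (M(D, T) = -8*I*√2 - 5 = -5 - 8*I*√2)
b*(-31) + M(11, -1) = (26/5)*(-31) + (-5 - 8*I*√2) = -806/5 + (-5 - 8*I*√2) = -831/5 - 8*I*√2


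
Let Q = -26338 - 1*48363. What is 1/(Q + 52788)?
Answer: -1/21913 ≈ -4.5635e-5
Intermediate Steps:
Q = -74701 (Q = -26338 - 48363 = -74701)
1/(Q + 52788) = 1/(-74701 + 52788) = 1/(-21913) = -1/21913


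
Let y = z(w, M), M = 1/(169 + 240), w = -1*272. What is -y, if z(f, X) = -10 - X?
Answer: 4091/409 ≈ 10.002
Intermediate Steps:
w = -272
M = 1/409 ≈ 0.0024450
y = -4091/409 (y = -10 - 1*1/409 = -10 - 1/409 = -4091/409 ≈ -10.002)
-y = -1*(-4091/409) = 4091/409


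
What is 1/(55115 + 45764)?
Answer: 1/100879 ≈ 9.9129e-6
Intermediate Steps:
1/(55115 + 45764) = 1/100879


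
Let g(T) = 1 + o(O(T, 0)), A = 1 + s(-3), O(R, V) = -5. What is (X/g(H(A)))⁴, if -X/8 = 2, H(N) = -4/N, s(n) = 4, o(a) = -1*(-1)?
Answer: 4096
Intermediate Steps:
o(a) = 1
A = 5 (A = 1 + 4 = 5)
g(T) = 2 (g(T) = 1 + 1 = 2)
X = -16 (X = -8*2 = -16)
(X/g(H(A)))⁴ = (-16/2)⁴ = (-16*½)⁴ = (-8)⁴ = 4096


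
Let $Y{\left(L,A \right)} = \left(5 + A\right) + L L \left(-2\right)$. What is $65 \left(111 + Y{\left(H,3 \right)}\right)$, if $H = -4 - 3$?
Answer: $1365$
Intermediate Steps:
$H = -7$ ($H = -4 - 3 = -7$)
$Y{\left(L,A \right)} = 5 + A - 2 L^{2}$ ($Y{\left(L,A \right)} = \left(5 + A\right) + L^{2} \left(-2\right) = \left(5 + A\right) - 2 L^{2} = 5 + A - 2 L^{2}$)
$65 \left(111 + Y{\left(H,3 \right)}\right) = 65 \left(111 + \left(5 + 3 - 2 \left(-7\right)^{2}\right)\right) = 65 \left(111 + \left(5 + 3 - 98\right)\right) = 65 \left(111 - 90\right) = 65 \cdot 21 = 1365$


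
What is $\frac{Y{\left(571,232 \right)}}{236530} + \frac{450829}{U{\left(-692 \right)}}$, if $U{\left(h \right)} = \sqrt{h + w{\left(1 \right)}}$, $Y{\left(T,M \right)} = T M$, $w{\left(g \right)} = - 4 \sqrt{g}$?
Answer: $\frac{66236}{118265} - \frac{450829 i \sqrt{174}}{348} \approx 0.56006 - 17089.0 i$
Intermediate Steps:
$Y{\left(T,M \right)} = M T$
$U{\left(h \right)} = \sqrt{-4 + h}$ ($U{\left(h \right)} = \sqrt{h - 4 \sqrt{1}} = \sqrt{h - 4} = \sqrt{-4 + h}$)
$\frac{Y{\left(571,232 \right)}}{236530} + \frac{450829}{U{\left(-692 \right)}} = \frac{232 \cdot 571}{236530} + \frac{450829}{\sqrt{-4 - 692}} = 132472 \cdot \frac{1}{236530} + \frac{450829}{\sqrt{-696}} = \frac{66236}{118265} + \frac{450829}{2 i \sqrt{174}} = \frac{66236}{118265} + 450829 \left(- \frac{i \sqrt{174}}{348}\right) = \frac{66236}{118265} - \frac{450829 i \sqrt{174}}{348}$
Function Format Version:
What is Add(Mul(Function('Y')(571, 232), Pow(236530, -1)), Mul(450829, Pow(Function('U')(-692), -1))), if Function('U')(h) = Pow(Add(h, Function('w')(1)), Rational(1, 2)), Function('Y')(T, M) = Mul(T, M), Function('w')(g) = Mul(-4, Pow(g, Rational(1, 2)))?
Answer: Add(Rational(66236, 118265), Mul(Rational(-450829, 348), I, Pow(174, Rational(1, 2)))) ≈ Add(0.56006, Mul(-17089., I))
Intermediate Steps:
Function('Y')(T, M) = Mul(M, T)
Function('U')(h) = Pow(Add(-4, h), Rational(1, 2)) (Function('U')(h) = Pow(Add(h, Mul(-4, Pow(1, Rational(1, 2)))), Rational(1, 2)) = Pow(Add(h, Mul(-4, 1)), Rational(1, 2)) = Pow(Add(h, -4), Rational(1, 2)) = Pow(Add(-4, h), Rational(1, 2)))
Add(Mul(Function('Y')(571, 232), Pow(236530, -1)), Mul(450829, Pow(Function('U')(-692), -1))) = Add(Mul(Mul(232, 571), Pow(236530, -1)), Mul(450829, Pow(Pow(Add(-4, -692), Rational(1, 2)), -1))) = Add(Mul(132472, Rational(1, 236530)), Mul(450829, Pow(Pow(-696, Rational(1, 2)), -1))) = Add(Rational(66236, 118265), Mul(450829, Pow(Mul(2, I, Pow(174, Rational(1, 2))), -1))) = Add(Rational(66236, 118265), Mul(450829, Mul(Rational(-1, 348), I, Pow(174, Rational(1, 2))))) = Add(Rational(66236, 118265), Mul(Rational(-450829, 348), I, Pow(174, Rational(1, 2))))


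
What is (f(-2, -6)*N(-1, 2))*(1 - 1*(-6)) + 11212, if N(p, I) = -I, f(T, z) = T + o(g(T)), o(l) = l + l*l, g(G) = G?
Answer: 11212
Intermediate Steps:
o(l) = l + l**2
f(T, z) = T + T*(1 + T)
(f(-2, -6)*N(-1, 2))*(1 - 1*(-6)) + 11212 = ((-2*(2 - 2))*(-1*2))*(1 - 1*(-6)) + 11212 = (-2*0*(-2))*(1 + 6) + 11212 = (0*(-2))*7 + 11212 = 0*7 + 11212 = 0 + 11212 = 11212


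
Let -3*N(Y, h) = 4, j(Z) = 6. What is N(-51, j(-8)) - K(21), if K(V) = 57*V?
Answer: -3595/3 ≈ -1198.3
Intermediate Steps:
N(Y, h) = -4/3 (N(Y, h) = -⅓*4 = -4/3)
N(-51, j(-8)) - K(21) = -4/3 - 57*21 = -4/3 - 1*1197 = -4/3 - 1197 = -3595/3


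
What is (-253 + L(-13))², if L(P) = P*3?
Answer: 85264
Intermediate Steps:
L(P) = 3*P
(-253 + L(-13))² = (-253 + 3*(-13))² = (-253 - 39)² = (-292)² = 85264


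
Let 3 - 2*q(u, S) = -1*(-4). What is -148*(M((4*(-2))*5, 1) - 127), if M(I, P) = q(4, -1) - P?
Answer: 19018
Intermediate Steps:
q(u, S) = -½ (q(u, S) = 3/2 - (-1)*(-4)/2 = 3/2 - ½*4 = 3/2 - 2 = -½)
M(I, P) = -½ - P
-148*(M((4*(-2))*5, 1) - 127) = -148*((-½ - 1*1) - 127) = -148*((-½ - 1) - 127) = -148*(-3/2 - 127) = -148*(-257/2) = 19018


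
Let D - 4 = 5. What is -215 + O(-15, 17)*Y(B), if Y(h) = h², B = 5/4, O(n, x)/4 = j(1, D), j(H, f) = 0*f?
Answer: -215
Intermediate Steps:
D = 9 (D = 4 + 5 = 9)
j(H, f) = 0
O(n, x) = 0 (O(n, x) = 4*0 = 0)
B = 5/4 (B = 5*(¼) = 5/4 ≈ 1.2500)
-215 + O(-15, 17)*Y(B) = -215 + 0*(5/4)² = -215 + 0*(25/16) = -215 + 0 = -215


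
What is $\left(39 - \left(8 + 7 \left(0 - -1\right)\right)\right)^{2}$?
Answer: $576$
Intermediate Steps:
$\left(39 - \left(8 + 7 \left(0 - -1\right)\right)\right)^{2} = \left(39 - \left(8 + 7 \left(0 + 1\right)\right)\right)^{2} = \left(39 - 15\right)^{2} = 24^{2} = 576$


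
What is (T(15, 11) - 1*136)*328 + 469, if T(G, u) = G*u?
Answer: 9981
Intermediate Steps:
(T(15, 11) - 1*136)*328 + 469 = (15*11 - 1*136)*328 + 469 = (165 - 136)*328 + 469 = 29*328 + 469 = 9512 + 469 = 9981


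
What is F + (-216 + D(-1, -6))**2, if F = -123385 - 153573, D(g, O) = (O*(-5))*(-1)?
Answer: -216442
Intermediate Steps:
D(g, O) = 5*O (D(g, O) = -5*O*(-1) = 5*O)
F = -276958
F + (-216 + D(-1, -6))**2 = -276958 + (-216 + 5*(-6))**2 = -276958 + (-216 - 30)**2 = -276958 + (-246)**2 = -276958 + 60516 = -216442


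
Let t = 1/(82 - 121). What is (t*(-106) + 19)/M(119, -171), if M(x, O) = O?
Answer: -847/6669 ≈ -0.12701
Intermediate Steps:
t = -1/39 (t = 1/(-39) = -1/39 ≈ -0.025641)
(t*(-106) + 19)/M(119, -171) = (-1/39*(-106) + 19)/(-171) = (106/39 + 19)*(-1/171) = (847/39)*(-1/171) = -847/6669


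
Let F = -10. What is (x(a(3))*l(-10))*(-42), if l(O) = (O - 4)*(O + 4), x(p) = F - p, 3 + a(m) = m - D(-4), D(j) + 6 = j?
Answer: 70560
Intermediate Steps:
D(j) = -6 + j
a(m) = 7 + m (a(m) = -3 + (m - (-6 - 4)) = -3 + (m - 1*(-10)) = -3 + (m + 10) = -3 + (10 + m) = 7 + m)
x(p) = -10 - p
l(O) = (-4 + O)*(4 + O)
(x(a(3))*l(-10))*(-42) = ((-10 - (7 + 3))*(-16 + (-10)²))*(-42) = ((-10 - 1*10)*(-16 + 100))*(-42) = ((-10 - 10)*84)*(-42) = -20*84*(-42) = -1680*(-42) = 70560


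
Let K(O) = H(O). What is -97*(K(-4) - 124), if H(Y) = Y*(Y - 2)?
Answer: 9700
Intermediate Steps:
H(Y) = Y*(-2 + Y)
K(O) = O*(-2 + O)
-97*(K(-4) - 124) = -97*(-4*(-2 - 4) - 124) = -97*(-4*(-6) - 124) = -97*(24 - 124) = -97*(-100) = 9700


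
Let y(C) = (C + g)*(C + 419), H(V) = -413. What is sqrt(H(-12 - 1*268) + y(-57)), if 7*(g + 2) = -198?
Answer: 3*I*sqrt(174279)/7 ≈ 178.91*I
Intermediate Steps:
g = -212/7 (g = -2 + (1/7)*(-198) = -2 - 198/7 = -212/7 ≈ -30.286)
y(C) = (419 + C)*(-212/7 + C) (y(C) = (C - 212/7)*(C + 419) = (-212/7 + C)*(419 + C) = (419 + C)*(-212/7 + C))
sqrt(H(-12 - 1*268) + y(-57)) = sqrt(-413 + (-88828/7 + (-57)**2 + (2721/7)*(-57))) = sqrt(-413 + (-88828/7 + 3249 - 155097/7)) = sqrt(-413 - 221182/7) = sqrt(-224073/7) = 3*I*sqrt(174279)/7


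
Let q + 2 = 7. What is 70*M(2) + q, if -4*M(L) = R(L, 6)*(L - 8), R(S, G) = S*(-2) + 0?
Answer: -415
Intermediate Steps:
R(S, G) = -2*S (R(S, G) = -2*S + 0 = -2*S)
q = 5 (q = -2 + 7 = 5)
M(L) = L*(-8 + L)/2 (M(L) = -(-2*L)*(L - 8)/4 = -(-2*L)*(-8 + L)/4 = -(-1)*L*(-8 + L)/2 = L*(-8 + L)/2)
70*M(2) + q = 70*((½)*2*(-8 + 2)) + 5 = 70*((½)*2*(-6)) + 5 = 70*(-6) + 5 = -420 + 5 = -415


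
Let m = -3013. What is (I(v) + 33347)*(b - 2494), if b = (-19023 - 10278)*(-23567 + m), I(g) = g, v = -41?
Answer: 25939315172316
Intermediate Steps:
b = 778820580 (b = (-19023 - 10278)*(-23567 - 3013) = -29301*(-26580) = 778820580)
(I(v) + 33347)*(b - 2494) = (-41 + 33347)*(778820580 - 2494) = 33306*778818086 = 25939315172316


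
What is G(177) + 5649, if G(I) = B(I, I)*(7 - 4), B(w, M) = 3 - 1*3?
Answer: 5649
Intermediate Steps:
B(w, M) = 0 (B(w, M) = 3 - 3 = 0)
G(I) = 0 (G(I) = 0*(7 - 4) = 0*3 = 0)
G(177) + 5649 = 0 + 5649 = 5649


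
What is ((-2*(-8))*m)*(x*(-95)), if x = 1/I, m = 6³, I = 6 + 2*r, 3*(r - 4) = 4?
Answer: -98496/5 ≈ -19699.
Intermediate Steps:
r = 16/3 (r = 4 + (⅓)*4 = 4 + 4/3 = 16/3 ≈ 5.3333)
I = 50/3 (I = 6 + 2*(16/3) = 6 + 32/3 = 50/3 ≈ 16.667)
m = 216
x = 3/50 (x = 1/(50/3) = 3/50 ≈ 0.060000)
((-2*(-8))*m)*(x*(-95)) = (-2*(-8)*216)*((3/50)*(-95)) = (16*216)*(-57/10) = 3456*(-57/10) = -98496/5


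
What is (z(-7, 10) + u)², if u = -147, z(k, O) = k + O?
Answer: 20736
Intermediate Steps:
z(k, O) = O + k
(z(-7, 10) + u)² = ((10 - 7) - 147)² = (3 - 147)² = (-144)² = 20736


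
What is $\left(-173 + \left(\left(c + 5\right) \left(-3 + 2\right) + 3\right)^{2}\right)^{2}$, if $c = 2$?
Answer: $24649$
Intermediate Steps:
$\left(-173 + \left(\left(c + 5\right) \left(-3 + 2\right) + 3\right)^{2}\right)^{2} = \left(-173 + \left(\left(2 + 5\right) \left(-3 + 2\right) + 3\right)^{2}\right)^{2} = \left(-173 + \left(7 \left(-1\right) + 3\right)^{2}\right)^{2} = \left(-173 + \left(-7 + 3\right)^{2}\right)^{2} = \left(-173 + \left(-4\right)^{2}\right)^{2} = \left(-173 + 16\right)^{2} = \left(-157\right)^{2} = 24649$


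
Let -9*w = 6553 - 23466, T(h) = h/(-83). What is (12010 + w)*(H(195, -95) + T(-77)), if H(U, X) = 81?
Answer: 850020400/747 ≈ 1.1379e+6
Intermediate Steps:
T(h) = -h/83 (T(h) = h*(-1/83) = -h/83)
w = 16913/9 (w = -(6553 - 23466)/9 = -⅑*(-16913) = 16913/9 ≈ 1879.2)
(12010 + w)*(H(195, -95) + T(-77)) = (12010 + 16913/9)*(81 - 1/83*(-77)) = 125003*(81 + 77/83)/9 = (125003/9)*(6800/83) = 850020400/747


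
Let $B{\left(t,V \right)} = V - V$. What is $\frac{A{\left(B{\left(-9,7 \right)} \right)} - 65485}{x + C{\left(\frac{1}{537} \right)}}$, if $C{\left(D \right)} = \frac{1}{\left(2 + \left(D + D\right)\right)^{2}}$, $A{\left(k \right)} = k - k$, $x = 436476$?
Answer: $- \frac{15163392272}{101068345149} \approx -0.15003$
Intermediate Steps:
$B{\left(t,V \right)} = 0$
$A{\left(k \right)} = 0$
$C{\left(D \right)} = \frac{1}{\left(2 + 2 D\right)^{2}}$
$\frac{A{\left(B{\left(-9,7 \right)} \right)} - 65485}{x + C{\left(\frac{1}{537} \right)}} = \frac{0 - 65485}{436476 + \frac{1}{4 \left(1 + \frac{1}{537}\right)^{2}}} = - \frac{65485}{436476 + \frac{1}{4 \left(1 + \frac{1}{537}\right)^{2}}} = - \frac{65485}{436476 + \frac{1}{4 \cdot \frac{289444}{288369}}} = - \frac{65485}{436476 + \frac{1}{4} \cdot \frac{288369}{289444}} = - \frac{65485}{436476 + \frac{288369}{1157776}} = - \frac{65485}{\frac{505341725745}{1157776}} = \left(-65485\right) \frac{1157776}{505341725745} = - \frac{15163392272}{101068345149}$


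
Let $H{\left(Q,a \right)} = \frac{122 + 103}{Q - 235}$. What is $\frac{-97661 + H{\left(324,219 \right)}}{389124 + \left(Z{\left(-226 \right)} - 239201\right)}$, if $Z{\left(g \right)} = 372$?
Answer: $- \frac{8691604}{13376255} \approx -0.64978$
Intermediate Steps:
$H{\left(Q,a \right)} = \frac{225}{-235 + Q}$
$\frac{-97661 + H{\left(324,219 \right)}}{389124 + \left(Z{\left(-226 \right)} - 239201\right)} = \frac{-97661 + \frac{225}{-235 + 324}}{389124 + \left(372 - 239201\right)} = \frac{-97661 + \frac{225}{89}}{389124 - 238829} = \frac{-97661 + 225 \cdot \frac{1}{89}}{150295} = \left(-97661 + \frac{225}{89}\right) \frac{1}{150295} = \left(- \frac{8691604}{89}\right) \frac{1}{150295} = - \frac{8691604}{13376255}$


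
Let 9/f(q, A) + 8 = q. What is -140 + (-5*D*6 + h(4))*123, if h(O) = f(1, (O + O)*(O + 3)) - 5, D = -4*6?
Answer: 613528/7 ≈ 87647.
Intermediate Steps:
D = -24
f(q, A) = 9/(-8 + q)
h(O) = -44/7 (h(O) = 9/(-8 + 1) - 5 = 9/(-7) - 5 = 9*(-⅐) - 5 = -9/7 - 5 = -44/7)
-140 + (-5*D*6 + h(4))*123 = -140 + (-5*(-24)*6 - 44/7)*123 = -140 + (120*6 - 44/7)*123 = -140 + (720 - 44/7)*123 = -140 + (4996/7)*123 = -140 + 614508/7 = 613528/7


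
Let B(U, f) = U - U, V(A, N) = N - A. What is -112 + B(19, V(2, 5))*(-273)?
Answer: -112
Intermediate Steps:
B(U, f) = 0
-112 + B(19, V(2, 5))*(-273) = -112 + 0*(-273) = -112 + 0 = -112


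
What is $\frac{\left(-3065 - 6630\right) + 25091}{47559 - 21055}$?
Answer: $\frac{3849}{6626} \approx 0.58089$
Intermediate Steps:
$\frac{\left(-3065 - 6630\right) + 25091}{47559 - 21055} = \frac{-9695 + 25091}{26504} = 15396 \cdot \frac{1}{26504} = \frac{3849}{6626}$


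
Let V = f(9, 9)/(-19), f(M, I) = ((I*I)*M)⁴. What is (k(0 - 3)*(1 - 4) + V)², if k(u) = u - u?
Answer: 79766443076872509863361/361 ≈ 2.2096e+20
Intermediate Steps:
f(M, I) = I⁸*M⁴ (f(M, I) = (I²*M)⁴ = (M*I²)⁴ = I⁸*M⁴)
k(u) = 0
V = -282429536481/19 (V = (9⁸*9⁴)/(-19) = (43046721*6561)*(-1/19) = 282429536481*(-1/19) = -282429536481/19 ≈ -1.4865e+10)
(k(0 - 3)*(1 - 4) + V)² = (0*(1 - 4) - 282429536481/19)² = (0*(-3) - 282429536481/19)² = (0 - 282429536481/19)² = (-282429536481/19)² = 79766443076872509863361/361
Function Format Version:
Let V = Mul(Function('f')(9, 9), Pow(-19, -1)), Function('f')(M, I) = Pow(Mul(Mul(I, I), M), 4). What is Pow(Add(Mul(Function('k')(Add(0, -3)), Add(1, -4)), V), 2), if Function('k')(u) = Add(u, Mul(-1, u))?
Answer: Rational(79766443076872509863361, 361) ≈ 2.2096e+20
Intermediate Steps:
Function('f')(M, I) = Mul(Pow(I, 8), Pow(M, 4)) (Function('f')(M, I) = Pow(Mul(Pow(I, 2), M), 4) = Pow(Mul(M, Pow(I, 2)), 4) = Mul(Pow(I, 8), Pow(M, 4)))
Function('k')(u) = 0
V = Rational(-282429536481, 19) (V = Mul(Mul(Pow(9, 8), Pow(9, 4)), Pow(-19, -1)) = Mul(Mul(43046721, 6561), Rational(-1, 19)) = Mul(282429536481, Rational(-1, 19)) = Rational(-282429536481, 19) ≈ -1.4865e+10)
Pow(Add(Mul(Function('k')(Add(0, -3)), Add(1, -4)), V), 2) = Pow(Add(Mul(0, Add(1, -4)), Rational(-282429536481, 19)), 2) = Pow(Add(Mul(0, -3), Rational(-282429536481, 19)), 2) = Pow(Add(0, Rational(-282429536481, 19)), 2) = Pow(Rational(-282429536481, 19), 2) = Rational(79766443076872509863361, 361)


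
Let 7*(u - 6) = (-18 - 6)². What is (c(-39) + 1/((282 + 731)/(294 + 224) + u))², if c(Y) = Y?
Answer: 3321641116369/2185095025 ≈ 1520.1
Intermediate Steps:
u = 618/7 (u = 6 + (-18 - 6)²/7 = 6 + (⅐)*(-24)² = 6 + (⅐)*576 = 6 + 576/7 = 618/7 ≈ 88.286)
(c(-39) + 1/((282 + 731)/(294 + 224) + u))² = (-39 + 1/((282 + 731)/(294 + 224) + 618/7))² = (-39 + 1/(1013/518 + 618/7))² = (-39 + 1/(46745/518))² = (-39 + 518/46745)² = (-1822537/46745)² = 3321641116369/2185095025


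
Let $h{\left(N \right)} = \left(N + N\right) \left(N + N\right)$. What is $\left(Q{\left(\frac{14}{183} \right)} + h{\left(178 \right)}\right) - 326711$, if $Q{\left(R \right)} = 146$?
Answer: $-199829$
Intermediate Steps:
$h{\left(N \right)} = 4 N^{2}$ ($h{\left(N \right)} = 2 N 2 N = 4 N^{2}$)
$\left(Q{\left(\frac{14}{183} \right)} + h{\left(178 \right)}\right) - 326711 = \left(146 + 4 \cdot 178^{2}\right) - 326711 = \left(146 + 4 \cdot 31684\right) - 326711 = \left(146 + 126736\right) - 326711 = 126882 - 326711 = -199829$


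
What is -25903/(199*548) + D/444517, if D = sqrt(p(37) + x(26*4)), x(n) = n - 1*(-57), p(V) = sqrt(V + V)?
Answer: -25903/109052 + sqrt(161 + sqrt(74))/444517 ≈ -0.23750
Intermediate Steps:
p(V) = sqrt(2)*sqrt(V) (p(V) = sqrt(2*V) = sqrt(2)*sqrt(V))
x(n) = 57 + n (x(n) = n + 57 = 57 + n)
D = sqrt(161 + sqrt(74)) (D = sqrt(sqrt(2)*sqrt(37) + (57 + 26*4)) = sqrt(sqrt(74) + (57 + 104)) = sqrt(sqrt(74) + 161) = sqrt(161 + sqrt(74)) ≈ 13.023)
-25903/(199*548) + D/444517 = -25903/(199*548) + sqrt(161 + sqrt(74))/444517 = -25903/109052 + sqrt(161 + sqrt(74))*(1/444517) = -25903*1/109052 + sqrt(161 + sqrt(74))/444517 = -25903/109052 + sqrt(161 + sqrt(74))/444517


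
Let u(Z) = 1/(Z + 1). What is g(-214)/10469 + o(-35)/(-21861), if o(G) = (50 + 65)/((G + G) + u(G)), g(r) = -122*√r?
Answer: 3910/52051041 - 122*I*√214/10469 ≈ 7.5119e-5 - 0.17048*I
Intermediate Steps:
u(Z) = 1/(1 + Z)
o(G) = 115/(1/(1 + G) + 2*G) (o(G) = (50 + 65)/((G + G) + 1/(1 + G)) = 115/(2*G + 1/(1 + G)) = 115/(1/(1 + G) + 2*G))
g(-214)/10469 + o(-35)/(-21861) = -122*I*√214/10469 + (115*(1 - 35)/(1 + 2*(-35)*(1 - 35)))/(-21861) = -122*I*√214*(1/10469) + (115*(-34)/(1 + 2*(-35)*(-34)))*(-1/21861) = -122*I*√214*(1/10469) + (115*(-34)/(1 + 2380))*(-1/21861) = -122*I*√214/10469 + (115*(-34)/2381)*(-1/21861) = -122*I*√214/10469 + (115*(1/2381)*(-34))*(-1/21861) = -122*I*√214/10469 - 3910/2381*(-1/21861) = -122*I*√214/10469 + 3910/52051041 = 3910/52051041 - 122*I*√214/10469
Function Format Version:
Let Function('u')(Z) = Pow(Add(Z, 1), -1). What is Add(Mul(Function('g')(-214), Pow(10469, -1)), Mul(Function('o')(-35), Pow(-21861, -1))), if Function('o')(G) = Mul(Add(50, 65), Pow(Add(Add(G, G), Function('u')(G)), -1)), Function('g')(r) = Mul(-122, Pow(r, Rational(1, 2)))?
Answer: Add(Rational(3910, 52051041), Mul(Rational(-122, 10469), I, Pow(214, Rational(1, 2)))) ≈ Add(7.5119e-5, Mul(-0.17048, I))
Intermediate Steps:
Function('u')(Z) = Pow(Add(1, Z), -1)
Function('o')(G) = Mul(115, Pow(Add(Pow(Add(1, G), -1), Mul(2, G)), -1)) (Function('o')(G) = Mul(Add(50, 65), Pow(Add(Add(G, G), Pow(Add(1, G), -1)), -1)) = Mul(115, Pow(Add(Mul(2, G), Pow(Add(1, G), -1)), -1)) = Mul(115, Pow(Add(Pow(Add(1, G), -1), Mul(2, G)), -1)))
Add(Mul(Function('g')(-214), Pow(10469, -1)), Mul(Function('o')(-35), Pow(-21861, -1))) = Add(Mul(Mul(-122, Pow(-214, Rational(1, 2))), Pow(10469, -1)), Mul(Mul(115, Pow(Add(1, Mul(2, -35, Add(1, -35))), -1), Add(1, -35)), Pow(-21861, -1))) = Add(Mul(Mul(-122, Mul(I, Pow(214, Rational(1, 2)))), Rational(1, 10469)), Mul(Mul(115, Pow(Add(1, Mul(2, -35, -34)), -1), -34), Rational(-1, 21861))) = Add(Mul(Mul(-122, I, Pow(214, Rational(1, 2))), Rational(1, 10469)), Mul(Mul(115, Pow(Add(1, 2380), -1), -34), Rational(-1, 21861))) = Add(Mul(Rational(-122, 10469), I, Pow(214, Rational(1, 2))), Mul(Mul(115, Pow(2381, -1), -34), Rational(-1, 21861))) = Add(Mul(Rational(-122, 10469), I, Pow(214, Rational(1, 2))), Mul(Mul(115, Rational(1, 2381), -34), Rational(-1, 21861))) = Add(Mul(Rational(-122, 10469), I, Pow(214, Rational(1, 2))), Mul(Rational(-3910, 2381), Rational(-1, 21861))) = Add(Mul(Rational(-122, 10469), I, Pow(214, Rational(1, 2))), Rational(3910, 52051041)) = Add(Rational(3910, 52051041), Mul(Rational(-122, 10469), I, Pow(214, Rational(1, 2))))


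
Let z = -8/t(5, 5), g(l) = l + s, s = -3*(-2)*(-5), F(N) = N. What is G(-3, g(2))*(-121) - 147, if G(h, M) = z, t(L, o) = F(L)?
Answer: 233/5 ≈ 46.600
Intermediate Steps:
s = -30 (s = 6*(-5) = -30)
g(l) = -30 + l (g(l) = l - 30 = -30 + l)
t(L, o) = L
z = -8/5 ≈ -1.6000
G(h, M) = -8/5
G(-3, g(2))*(-121) - 147 = -8/5*(-121) - 147 = 968/5 - 147 = 233/5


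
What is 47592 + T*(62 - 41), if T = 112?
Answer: 49944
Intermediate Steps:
47592 + T*(62 - 41) = 47592 + 112*(62 - 41) = 47592 + 112*21 = 47592 + 2352 = 49944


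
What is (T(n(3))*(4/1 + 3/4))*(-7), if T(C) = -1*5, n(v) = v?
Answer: 665/4 ≈ 166.25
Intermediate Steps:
T(C) = -5
(T(n(3))*(4/1 + 3/4))*(-7) = -5*(4/1 + 3/4)*(-7) = -5*(4*1 + 3*(¼))*(-7) = -5*(4 + ¾)*(-7) = -5*19/4*(-7) = -95/4*(-7) = 665/4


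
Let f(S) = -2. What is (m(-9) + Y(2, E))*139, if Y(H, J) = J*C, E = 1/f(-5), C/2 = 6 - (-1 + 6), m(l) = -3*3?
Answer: -1390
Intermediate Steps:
m(l) = -9
C = 2 (C = 2*(6 - (-1 + 6)) = 2*(6 - 1*5) = 2*(6 - 5) = 2*1 = 2)
E = -½ (E = 1/(-2) = -½ ≈ -0.50000)
Y(H, J) = 2*J (Y(H, J) = J*2 = 2*J)
(m(-9) + Y(2, E))*139 = (-9 + 2*(-½))*139 = (-9 - 1)*139 = -10*139 = -1390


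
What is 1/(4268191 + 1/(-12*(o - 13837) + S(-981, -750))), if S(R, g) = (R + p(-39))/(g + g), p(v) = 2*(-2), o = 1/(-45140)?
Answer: 112428837209/479867751116596019 ≈ 2.3429e-7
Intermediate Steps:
o = -1/45140 ≈ -2.2153e-5
p(v) = -4
S(R, g) = (-4 + R)/(2*g) (S(R, g) = (R - 4)/(g + g) = (-4 + R)/((2*g)) = (-4 + R)*(1/(2*g)) = (-4 + R)/(2*g))
1/(4268191 + 1/(-12*(o - 13837) + S(-981, -750))) = 1/(4268191 + 1/(-12*(-1/45140 - 13837) + (½)*(-4 - 981)/(-750))) = 1/(4268191 + 1/(-12*(-624602181/45140) + (½)*(-1/750)*(-985))) = 1/(4268191 + 1/(1873806543/11285 + 197/300)) = 1/(4268191 + 1/(112428837209/677100)) = 1/(4268191 + 677100/112428837209) = 1/(479867751116596019/112428837209) = 112428837209/479867751116596019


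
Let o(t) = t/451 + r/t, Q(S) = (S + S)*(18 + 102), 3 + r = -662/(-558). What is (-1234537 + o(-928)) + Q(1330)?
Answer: -53441755890137/58384656 ≈ -9.1534e+5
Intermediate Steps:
r = -506/279 (r = -3 - 662/(-558) = -3 - 662*(-1/558) = -3 + 331/279 = -506/279 ≈ -1.8136)
Q(S) = 240*S (Q(S) = (2*S)*120 = 240*S)
o(t) = -506/(279*t) + t/451 (o(t) = t/451 - 506/(279*t) = -506/(279*t) + t/451)
(-1234537 + o(-928)) + Q(1330) = (-1234537 + (-506/279/(-928) + (1/451)*(-928))) + 240*1330 = (-1234537 + (-506/279*(-1/928) - 928/451)) + 319200 = (-1234537 + (253/129456 - 928/451)) + 319200 = (-1234537 - 120021065/58384656) + 319200 = -72078138085337/58384656 + 319200 = -53441755890137/58384656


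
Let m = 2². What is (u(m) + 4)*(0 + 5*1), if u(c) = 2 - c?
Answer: 10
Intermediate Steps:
m = 4
(u(m) + 4)*(0 + 5*1) = ((2 - 1*4) + 4)*(0 + 5*1) = ((2 - 4) + 4)*(0 + 5) = (-2 + 4)*5 = 2*5 = 10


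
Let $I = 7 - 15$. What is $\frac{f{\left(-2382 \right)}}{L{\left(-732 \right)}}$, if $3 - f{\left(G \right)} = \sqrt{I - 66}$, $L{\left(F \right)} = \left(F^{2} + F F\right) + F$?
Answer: $\frac{1}{356972} - \frac{i \sqrt{74}}{1070916} \approx 2.8013 \cdot 10^{-6} - 8.0327 \cdot 10^{-6} i$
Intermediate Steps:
$L{\left(F \right)} = F + 2 F^{2}$ ($L{\left(F \right)} = \left(F^{2} + F^{2}\right) + F = 2 F^{2} + F = F + 2 F^{2}$)
$I = -8$ ($I = 7 - 15 = -8$)
$f{\left(G \right)} = 3 - i \sqrt{74}$ ($f{\left(G \right)} = 3 - \sqrt{-8 - 66} = 3 - \sqrt{-74} = 3 - i \sqrt{74}$)
$\frac{f{\left(-2382 \right)}}{L{\left(-732 \right)}} = \frac{3 - i \sqrt{74}}{\left(-732\right) \left(1 + 2 \left(-732\right)\right)} = \frac{3 - i \sqrt{74}}{\left(-732\right) \left(1 - 1464\right)} = \frac{3 - i \sqrt{74}}{\left(-732\right) \left(-1463\right)} = \frac{3 - i \sqrt{74}}{1070916} = \left(3 - i \sqrt{74}\right) \frac{1}{1070916} = \frac{1}{356972} - \frac{i \sqrt{74}}{1070916}$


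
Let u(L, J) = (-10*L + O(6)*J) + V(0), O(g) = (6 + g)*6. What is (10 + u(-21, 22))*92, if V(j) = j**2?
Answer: 165968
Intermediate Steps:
O(g) = 36 + 6*g
u(L, J) = -10*L + 72*J (u(L, J) = (-10*L + (36 + 6*6)*J) + 0**2 = (-10*L + (36 + 36)*J) + 0 = (-10*L + 72*J) + 0 = -10*L + 72*J)
(10 + u(-21, 22))*92 = (10 + (-10*(-21) + 72*22))*92 = (10 + (210 + 1584))*92 = (10 + 1794)*92 = 1804*92 = 165968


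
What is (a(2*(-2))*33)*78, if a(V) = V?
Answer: -10296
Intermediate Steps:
(a(2*(-2))*33)*78 = ((2*(-2))*33)*78 = -4*33*78 = -132*78 = -10296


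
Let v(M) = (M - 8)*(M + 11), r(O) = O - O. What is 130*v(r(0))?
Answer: -11440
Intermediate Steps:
r(O) = 0
v(M) = (-8 + M)*(11 + M)
130*v(r(0)) = 130*(-88 + 0² + 3*0) = 130*(-88 + 0 + 0) = 130*(-88) = -11440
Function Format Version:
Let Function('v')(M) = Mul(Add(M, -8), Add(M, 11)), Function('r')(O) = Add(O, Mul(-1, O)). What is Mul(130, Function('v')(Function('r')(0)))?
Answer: -11440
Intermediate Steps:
Function('r')(O) = 0
Function('v')(M) = Mul(Add(-8, M), Add(11, M))
Mul(130, Function('v')(Function('r')(0))) = Mul(130, Add(-88, Pow(0, 2), Mul(3, 0))) = Mul(130, Add(-88, 0, 0)) = Mul(130, -88) = -11440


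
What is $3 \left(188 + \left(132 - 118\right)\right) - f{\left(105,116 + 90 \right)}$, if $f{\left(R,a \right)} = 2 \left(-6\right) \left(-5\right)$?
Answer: $546$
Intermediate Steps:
$f{\left(R,a \right)} = 60$ ($f{\left(R,a \right)} = \left(-12\right) \left(-5\right) = 60$)
$3 \left(188 + \left(132 - 118\right)\right) - f{\left(105,116 + 90 \right)} = 3 \left(188 + \left(132 - 118\right)\right) - 60 = 3 \left(188 + 14\right) - 60 = 3 \cdot 202 - 60 = 606 - 60 = 546$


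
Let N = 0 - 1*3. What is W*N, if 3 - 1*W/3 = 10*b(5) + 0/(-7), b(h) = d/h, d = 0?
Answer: -27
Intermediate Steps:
b(h) = 0 (b(h) = 0/h = 0)
N = -3 (N = 0 - 3 = -3)
W = 9 (W = 9 - 3*(10*0 + 0/(-7)) = 9 - 3*(0 + 0*(-⅐)) = 9 - 3*(0 + 0) = 9 - 3*0 = 9 + 0 = 9)
W*N = 9*(-3) = -27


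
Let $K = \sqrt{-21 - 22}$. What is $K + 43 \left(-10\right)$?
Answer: $-430 + i \sqrt{43} \approx -430.0 + 6.5574 i$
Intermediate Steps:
$K = i \sqrt{43}$ ($K = \sqrt{-43} = i \sqrt{43} \approx 6.5574 i$)
$K + 43 \left(-10\right) = i \sqrt{43} + 43 \left(-10\right) = i \sqrt{43} - 430 = -430 + i \sqrt{43}$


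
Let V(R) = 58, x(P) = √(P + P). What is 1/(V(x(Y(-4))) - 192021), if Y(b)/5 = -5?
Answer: -1/191963 ≈ -5.2093e-6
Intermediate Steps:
Y(b) = -25 (Y(b) = 5*(-5) = -25)
x(P) = √2*√P (x(P) = √(2*P) = √2*√P)
1/(V(x(Y(-4))) - 192021) = 1/(58 - 192021) = 1/(-191963) = -1/191963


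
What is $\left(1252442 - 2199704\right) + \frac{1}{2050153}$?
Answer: $- \frac{1942032031085}{2050153} \approx -9.4726 \cdot 10^{5}$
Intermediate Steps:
$\left(1252442 - 2199704\right) + \frac{1}{2050153} = -947262 + \frac{1}{2050153} = - \frac{1942032031085}{2050153}$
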